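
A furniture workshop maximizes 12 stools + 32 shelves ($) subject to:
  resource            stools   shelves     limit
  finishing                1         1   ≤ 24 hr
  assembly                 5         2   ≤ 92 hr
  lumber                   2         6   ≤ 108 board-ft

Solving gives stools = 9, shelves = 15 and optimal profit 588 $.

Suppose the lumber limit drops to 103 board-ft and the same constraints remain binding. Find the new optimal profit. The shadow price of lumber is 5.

Δb = -5, so new z* = 588 + (5)·(-5) = 588 − 25 = 563.

563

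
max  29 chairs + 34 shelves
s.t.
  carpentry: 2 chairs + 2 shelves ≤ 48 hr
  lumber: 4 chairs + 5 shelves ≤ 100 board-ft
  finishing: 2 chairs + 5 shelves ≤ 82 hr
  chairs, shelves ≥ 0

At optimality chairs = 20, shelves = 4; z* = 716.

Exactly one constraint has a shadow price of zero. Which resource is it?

carpentry: 48/48 (binding)
lumber: 100/100 (binding)
finishing: 60/82 (slack 22)
By complementary slackness, a constraint with positive slack has shadow price 0 → finishing.

finishing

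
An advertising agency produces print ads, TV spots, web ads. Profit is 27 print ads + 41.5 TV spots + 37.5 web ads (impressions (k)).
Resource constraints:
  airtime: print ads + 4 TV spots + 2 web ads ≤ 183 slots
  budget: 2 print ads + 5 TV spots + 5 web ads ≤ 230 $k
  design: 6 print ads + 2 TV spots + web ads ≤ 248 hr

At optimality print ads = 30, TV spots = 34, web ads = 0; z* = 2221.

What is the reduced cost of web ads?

-2

Binding: budget and design. Non-binding: airtime (17 unused).
Slack constraints have shadow price 0 (complementary slackness).
Dual feasibility on the basic columns requires 2·y_budget + 6·y_design = 27, 5·y_budget + 2·y_design = 41.5.
This yields shadow prices y_budget = 7.5, y_design = 2.
Reduced cost of web ads: c₃ − yᵀa₃ = 37.5 − (7.5·5 + 2·1) = 37.5 − 39.5 = -2.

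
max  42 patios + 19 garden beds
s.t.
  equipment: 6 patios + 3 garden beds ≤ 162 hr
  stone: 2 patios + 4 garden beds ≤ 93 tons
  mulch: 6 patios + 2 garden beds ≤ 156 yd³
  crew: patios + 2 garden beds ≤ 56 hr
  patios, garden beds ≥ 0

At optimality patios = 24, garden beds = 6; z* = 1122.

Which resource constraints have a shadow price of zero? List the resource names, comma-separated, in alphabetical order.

crew, stone

equipment: 162/162 (binding)
stone: 72/93 (slack 21)
mulch: 156/156 (binding)
crew: 36/56 (slack 20)
By complementary slackness, a constraint with positive slack has shadow price 0 → crew, stone.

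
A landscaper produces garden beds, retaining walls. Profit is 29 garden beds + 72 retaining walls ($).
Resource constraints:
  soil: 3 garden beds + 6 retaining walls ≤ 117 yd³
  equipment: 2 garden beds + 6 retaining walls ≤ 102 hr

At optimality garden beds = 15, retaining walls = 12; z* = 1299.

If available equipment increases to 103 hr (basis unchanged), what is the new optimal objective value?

1306

Both soil and equipment are binding at x*.
From A_Bᵀ y = c: 3·y_soil + 2·y_equipment = 29; 6·y_soil + 6·y_equipment = 72.
→ y_soil = 5 and y_equipment = 7.
Δz = y_equipment·Δb = 7 × (1) = 7, so new z* = 1299 + 7 = 1306.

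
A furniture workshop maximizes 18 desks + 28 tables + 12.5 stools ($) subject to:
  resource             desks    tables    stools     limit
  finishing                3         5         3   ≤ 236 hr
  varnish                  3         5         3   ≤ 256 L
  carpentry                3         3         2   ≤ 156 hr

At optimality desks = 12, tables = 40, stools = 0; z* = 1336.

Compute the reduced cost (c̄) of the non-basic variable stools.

-4.5

At the optimum: finishing uses 236 of 236 (binding); varnish uses 236 of 256 (slack = 20); carpentry uses 156 of 156 (binding).
Slack constraints have shadow price 0 (complementary slackness).
The binding rows give the dual system: 3·y_finishing + 3·y_carpentry = 18 and 5·y_finishing + 3·y_carpentry = 28.
Solving: y_finishing = 5, y_carpentry = 1.
Reduced cost of stools: c₃ − yᵀa₃ = 12.5 − (5·3 + 1·2) = 12.5 − 17 = -4.5.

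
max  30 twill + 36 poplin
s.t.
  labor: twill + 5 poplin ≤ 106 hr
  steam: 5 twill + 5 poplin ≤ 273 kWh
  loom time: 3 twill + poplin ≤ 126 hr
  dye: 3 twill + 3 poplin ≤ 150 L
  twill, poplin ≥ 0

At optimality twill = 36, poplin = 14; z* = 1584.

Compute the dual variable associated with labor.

1.5

At the optimum: labor uses 106 of 106 (binding); steam uses 250 of 273 (slack = 23); loom time uses 122 of 126 (slack = 4); dye uses 150 of 150 (binding).
By complementary slackness, y = 0 for the non-binding constraints.
The binding rows give the dual system: 1·y_labor + 3·y_dye = 30 and 5·y_labor + 3·y_dye = 36.
This yields shadow prices y_labor = 1.5, y_dye = 9.5.
Shadow price of labor = 1.5.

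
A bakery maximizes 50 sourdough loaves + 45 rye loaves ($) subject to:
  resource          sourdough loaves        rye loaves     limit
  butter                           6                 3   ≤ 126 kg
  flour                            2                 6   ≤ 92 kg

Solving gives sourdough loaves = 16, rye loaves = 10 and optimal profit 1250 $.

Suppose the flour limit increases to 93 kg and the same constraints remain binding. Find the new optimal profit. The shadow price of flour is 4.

1254

Δb = 1, so new z* = 1250 + (4)·(1) = 1250 + 4 = 1254.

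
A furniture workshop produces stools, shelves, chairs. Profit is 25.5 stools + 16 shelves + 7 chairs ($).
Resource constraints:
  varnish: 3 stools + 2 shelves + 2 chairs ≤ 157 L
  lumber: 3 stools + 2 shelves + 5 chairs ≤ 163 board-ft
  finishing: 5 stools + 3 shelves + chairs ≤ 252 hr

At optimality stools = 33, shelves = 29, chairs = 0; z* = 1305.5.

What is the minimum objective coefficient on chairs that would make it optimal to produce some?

10

At the optimum: varnish uses 157 of 157 (binding); lumber uses 157 of 163 (slack = 6); finishing uses 252 of 252 (binding).
By complementary slackness, y = 0 for the non-binding constraint.
The binding rows give the dual system: 3·y_varnish + 5·y_finishing = 25.5 and 2·y_varnish + 3·y_finishing = 16.
This yields shadow prices y_varnish = 3.5, y_finishing = 3.
chairs enters the basis when its profit ≥ yᵀa₃ = 3.5·2 + 3·1 = 10.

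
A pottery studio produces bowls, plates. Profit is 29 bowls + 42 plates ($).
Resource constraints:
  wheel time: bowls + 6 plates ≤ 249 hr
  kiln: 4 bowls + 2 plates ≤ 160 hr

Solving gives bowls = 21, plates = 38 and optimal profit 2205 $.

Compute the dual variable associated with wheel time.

Both wheel time and kiln are binding at x*.
Dual feasibility on the basic columns requires 1·y_wheel time + 4·y_kiln = 29, 6·y_wheel time + 2·y_kiln = 42.
This yields shadow prices y_wheel time = 5, y_kiln = 6.
Shadow price of wheel time = 5.

5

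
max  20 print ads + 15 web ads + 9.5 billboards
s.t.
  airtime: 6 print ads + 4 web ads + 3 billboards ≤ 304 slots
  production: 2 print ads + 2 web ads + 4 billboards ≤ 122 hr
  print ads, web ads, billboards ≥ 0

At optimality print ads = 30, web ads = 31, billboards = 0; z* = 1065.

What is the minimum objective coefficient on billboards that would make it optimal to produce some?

17.5

Check each constraint at x*: airtime 304/304 (tight); production 122/122 (tight).
The binding rows give the dual system: 6·y_airtime + 2·y_production = 20 and 4·y_airtime + 2·y_production = 15.
→ y_airtime = 2.5 and y_production = 2.5.
billboards enters the basis when its profit ≥ yᵀa₃ = 2.5·3 + 2.5·4 = 17.5.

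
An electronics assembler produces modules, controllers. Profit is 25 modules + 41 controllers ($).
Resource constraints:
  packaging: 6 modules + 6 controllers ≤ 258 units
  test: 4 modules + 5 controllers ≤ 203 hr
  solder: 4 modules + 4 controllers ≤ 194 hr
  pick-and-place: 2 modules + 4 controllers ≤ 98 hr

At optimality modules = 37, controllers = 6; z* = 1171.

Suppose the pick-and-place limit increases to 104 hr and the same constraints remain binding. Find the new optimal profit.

At the optimum: packaging uses 258 of 258 (binding); test uses 178 of 203 (slack = 25); solder uses 172 of 194 (slack = 22); pick-and-place uses 98 of 98 (binding).
By complementary slackness, y = 0 for the non-binding constraints.
Dual feasibility on the basic columns requires 6·y_packaging + 2·y_pick-and-place = 25, 6·y_packaging + 4·y_pick-and-place = 41.
→ y_packaging = 1.5 and y_pick-and-place = 8.
Δz = y_pick-and-place·Δb = 8 × (6) = 48, so new z* = 1171 + 48 = 1219.

1219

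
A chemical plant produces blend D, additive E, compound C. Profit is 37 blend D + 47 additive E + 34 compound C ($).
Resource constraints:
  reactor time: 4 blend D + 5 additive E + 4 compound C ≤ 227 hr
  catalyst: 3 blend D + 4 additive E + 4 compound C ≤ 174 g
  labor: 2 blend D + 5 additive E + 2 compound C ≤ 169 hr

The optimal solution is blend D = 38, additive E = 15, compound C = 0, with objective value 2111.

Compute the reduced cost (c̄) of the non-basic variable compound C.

-6

Check each constraint at x*: reactor time 227/227 (tight); catalyst 174/174 (tight); labor 151/169 (slack 18).
Since labor is not tight, its dual is 0.
The binding rows give the dual system: 4·y_reactor time + 3·y_catalyst = 37 and 5·y_reactor time + 4·y_catalyst = 47.
→ y_reactor time = 7 and y_catalyst = 3.
Reduced cost of compound C: c₃ − yᵀa₃ = 34 − (7·4 + 3·4) = 34 − 40 = -6.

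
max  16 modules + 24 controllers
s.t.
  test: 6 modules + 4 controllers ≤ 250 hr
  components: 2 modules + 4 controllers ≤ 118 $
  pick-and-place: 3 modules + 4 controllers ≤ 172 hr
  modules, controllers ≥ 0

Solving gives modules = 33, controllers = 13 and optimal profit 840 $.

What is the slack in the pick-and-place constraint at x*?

21

pick-and-place used = 3·33 + 4·13 = 151; slack = 172 − 151 = 21.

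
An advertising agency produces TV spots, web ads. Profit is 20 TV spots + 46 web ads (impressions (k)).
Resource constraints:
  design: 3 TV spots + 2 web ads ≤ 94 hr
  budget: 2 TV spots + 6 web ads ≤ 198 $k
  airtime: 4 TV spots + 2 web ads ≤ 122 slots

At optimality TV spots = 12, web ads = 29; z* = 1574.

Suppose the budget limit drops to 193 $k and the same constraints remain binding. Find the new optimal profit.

1539

Check each constraint at x*: design 94/94 (tight); budget 198/198 (tight); airtime 106/122 (slack 16).
Slack constraints have shadow price 0 (complementary slackness).
From A_Bᵀ y = c: 3·y_design + 2·y_budget = 20; 2·y_design + 6·y_budget = 46.
This yields shadow prices y_design = 2, y_budget = 7.
Δz = y_budget·Δb = 7 × (-5) = -35, so new z* = 1574 − 35 = 1539.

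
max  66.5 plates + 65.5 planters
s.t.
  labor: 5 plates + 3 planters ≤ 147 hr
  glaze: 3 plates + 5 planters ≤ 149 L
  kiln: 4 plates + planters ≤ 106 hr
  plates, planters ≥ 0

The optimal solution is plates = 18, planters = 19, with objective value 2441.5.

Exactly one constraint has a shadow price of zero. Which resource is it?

labor: 147/147 (binding)
glaze: 149/149 (binding)
kiln: 91/106 (slack 15)
By complementary slackness, a constraint with positive slack has shadow price 0 → kiln.

kiln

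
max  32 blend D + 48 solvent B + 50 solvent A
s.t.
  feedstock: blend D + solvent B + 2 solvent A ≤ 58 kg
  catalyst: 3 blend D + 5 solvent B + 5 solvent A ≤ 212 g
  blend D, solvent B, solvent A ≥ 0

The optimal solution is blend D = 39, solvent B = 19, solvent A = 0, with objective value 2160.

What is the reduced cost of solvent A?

-6

At the optimum: feedstock uses 58 of 58 (binding); catalyst uses 212 of 212 (binding).
The binding rows give the dual system: 1·y_feedstock + 3·y_catalyst = 32 and 1·y_feedstock + 5·y_catalyst = 48.
→ y_feedstock = 8 and y_catalyst = 8.
Reduced cost of solvent A: c₃ − yᵀa₃ = 50 − (8·2 + 8·5) = 50 − 56 = -6.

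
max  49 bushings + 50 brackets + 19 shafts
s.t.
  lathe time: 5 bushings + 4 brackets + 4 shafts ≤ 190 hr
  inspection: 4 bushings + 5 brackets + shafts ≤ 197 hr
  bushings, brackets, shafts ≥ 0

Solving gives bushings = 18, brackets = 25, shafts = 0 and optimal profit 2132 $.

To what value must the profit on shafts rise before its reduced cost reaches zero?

26

Check each constraint at x*: lathe time 190/190 (tight); inspection 197/197 (tight).
The binding rows give the dual system: 5·y_lathe time + 4·y_inspection = 49 and 4·y_lathe time + 5·y_inspection = 50.
This yields shadow prices y_lathe time = 5, y_inspection = 6.
shafts enters the basis when its profit ≥ yᵀa₃ = 5·4 + 6·1 = 26.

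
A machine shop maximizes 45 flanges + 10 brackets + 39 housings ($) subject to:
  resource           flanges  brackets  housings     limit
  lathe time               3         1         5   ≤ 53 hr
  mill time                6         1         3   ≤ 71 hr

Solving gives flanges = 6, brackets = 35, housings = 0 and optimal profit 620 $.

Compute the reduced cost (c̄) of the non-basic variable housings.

Check each constraint at x*: lathe time 53/53 (tight); mill time 71/71 (tight).
Dual feasibility on the basic columns requires 3·y_lathe time + 6·y_mill time = 45, 1·y_lathe time + 1·y_mill time = 10.
Solving: y_lathe time = 5, y_mill time = 5.
Reduced cost of housings: c₃ − yᵀa₃ = 39 − (5·5 + 5·3) = 39 − 40 = -1.

-1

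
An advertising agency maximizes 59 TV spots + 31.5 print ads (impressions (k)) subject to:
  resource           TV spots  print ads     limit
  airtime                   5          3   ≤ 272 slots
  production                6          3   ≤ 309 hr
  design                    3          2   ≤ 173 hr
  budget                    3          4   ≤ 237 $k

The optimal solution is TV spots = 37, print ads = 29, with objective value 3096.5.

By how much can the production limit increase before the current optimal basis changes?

17.4

Binding constraints: airtime, production. The basis is B = [[5,3],[6,3]] with det -3.
Per unit increase in production, x* moves by d = (1, -1.6667).
The basis stays optimal until print ads reaches 0; allowable increase = 17.4 hr.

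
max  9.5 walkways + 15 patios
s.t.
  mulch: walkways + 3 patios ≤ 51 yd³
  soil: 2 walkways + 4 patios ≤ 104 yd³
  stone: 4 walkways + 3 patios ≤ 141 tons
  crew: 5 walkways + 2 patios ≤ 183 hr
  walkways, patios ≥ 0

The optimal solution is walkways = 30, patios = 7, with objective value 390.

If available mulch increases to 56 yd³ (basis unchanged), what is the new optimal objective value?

407.5

Check each constraint at x*: mulch 51/51 (tight); soil 88/104 (slack 16); stone 141/141 (tight); crew 164/183 (slack 19).
Since soil, crew are not tight, their duals are 0.
The binding rows give the dual system: 1·y_mulch + 4·y_stone = 9.5 and 3·y_mulch + 3·y_stone = 15.
→ y_mulch = 3.5 and y_stone = 1.5.
Δz = y_mulch·Δb = 3.5 × (5) = 17.5, so new z* = 390 + 17.5 = 407.5.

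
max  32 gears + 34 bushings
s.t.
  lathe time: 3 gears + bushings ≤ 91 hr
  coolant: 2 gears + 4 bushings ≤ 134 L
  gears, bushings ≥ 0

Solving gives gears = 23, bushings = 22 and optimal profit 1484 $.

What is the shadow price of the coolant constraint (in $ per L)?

Both lathe time and coolant are binding at x*.
Dual feasibility on the basic columns requires 3·y_lathe time + 2·y_coolant = 32, 1·y_lathe time + 4·y_coolant = 34.
Solving: y_lathe time = 6, y_coolant = 7.
Shadow price of coolant = 7.

7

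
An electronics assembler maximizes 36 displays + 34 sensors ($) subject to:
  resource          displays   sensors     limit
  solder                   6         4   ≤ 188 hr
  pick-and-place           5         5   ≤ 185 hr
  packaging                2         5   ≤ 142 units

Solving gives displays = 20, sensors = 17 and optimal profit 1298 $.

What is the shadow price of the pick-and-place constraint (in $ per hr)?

Check each constraint at x*: solder 188/188 (tight); pick-and-place 185/185 (tight); packaging 125/142 (slack 17).
Since packaging is not tight, its dual is 0.
Dual feasibility on the basic columns requires 6·y_solder + 5·y_pick-and-place = 36, 4·y_solder + 5·y_pick-and-place = 34.
This yields shadow prices y_solder = 1, y_pick-and-place = 6.
Shadow price of pick-and-place = 6.

6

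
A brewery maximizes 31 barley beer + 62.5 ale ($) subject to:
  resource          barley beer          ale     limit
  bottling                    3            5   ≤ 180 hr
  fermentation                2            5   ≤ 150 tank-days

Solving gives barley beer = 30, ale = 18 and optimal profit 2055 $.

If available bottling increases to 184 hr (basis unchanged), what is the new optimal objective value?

2079

At the optimum: bottling uses 180 of 180 (binding); fermentation uses 150 of 150 (binding).
The binding rows give the dual system: 3·y_bottling + 2·y_fermentation = 31 and 5·y_bottling + 5·y_fermentation = 62.5.
→ y_bottling = 6 and y_fermentation = 6.5.
Δz = y_bottling·Δb = 6 × (4) = 24, so new z* = 2055 + 24 = 2079.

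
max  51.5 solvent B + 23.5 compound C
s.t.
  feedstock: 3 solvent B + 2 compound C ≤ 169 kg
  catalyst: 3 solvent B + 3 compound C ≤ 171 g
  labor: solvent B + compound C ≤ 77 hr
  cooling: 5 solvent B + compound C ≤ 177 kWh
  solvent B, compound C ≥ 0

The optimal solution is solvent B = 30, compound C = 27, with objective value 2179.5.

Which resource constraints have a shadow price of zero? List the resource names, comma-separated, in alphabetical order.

feedstock, labor

feedstock: 144/169 (slack 25)
catalyst: 171/171 (binding)
labor: 57/77 (slack 20)
cooling: 177/177 (binding)
By complementary slackness, a constraint with positive slack has shadow price 0 → feedstock, labor.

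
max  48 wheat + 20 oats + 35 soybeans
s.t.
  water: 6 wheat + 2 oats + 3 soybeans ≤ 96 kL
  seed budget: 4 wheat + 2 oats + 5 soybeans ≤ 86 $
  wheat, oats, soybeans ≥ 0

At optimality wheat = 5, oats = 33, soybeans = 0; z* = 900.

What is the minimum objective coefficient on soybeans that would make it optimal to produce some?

42

Check each constraint at x*: water 96/96 (tight); seed budget 86/86 (tight).
From A_Bᵀ y = c: 6·y_water + 4·y_seed budget = 48; 2·y_water + 2·y_seed budget = 20.
Solving: y_water = 4, y_seed budget = 6.
soybeans enters the basis when its profit ≥ yᵀa₃ = 4·3 + 6·5 = 42.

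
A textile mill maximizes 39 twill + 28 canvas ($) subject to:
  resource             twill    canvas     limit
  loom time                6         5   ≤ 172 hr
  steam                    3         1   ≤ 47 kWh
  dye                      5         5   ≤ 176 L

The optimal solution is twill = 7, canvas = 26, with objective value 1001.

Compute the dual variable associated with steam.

3

Check each constraint at x*: loom time 172/172 (tight); steam 47/47 (tight); dye 165/176 (slack 11).
Slack constraints have shadow price 0 (complementary slackness).
From A_Bᵀ y = c: 6·y_loom time + 3·y_steam = 39; 5·y_loom time + 1·y_steam = 28.
Solving: y_loom time = 5, y_steam = 3.
Shadow price of steam = 3.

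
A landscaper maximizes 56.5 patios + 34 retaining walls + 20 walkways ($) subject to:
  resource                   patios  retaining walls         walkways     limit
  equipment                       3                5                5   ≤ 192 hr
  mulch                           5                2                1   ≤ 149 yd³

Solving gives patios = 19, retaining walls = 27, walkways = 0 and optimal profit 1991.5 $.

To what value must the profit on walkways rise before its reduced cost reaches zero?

24.5

Both equipment and mulch are binding at x*.
Dual feasibility on the basic columns requires 3·y_equipment + 5·y_mulch = 56.5, 5·y_equipment + 2·y_mulch = 34.
→ y_equipment = 3 and y_mulch = 9.5.
walkways enters the basis when its profit ≥ yᵀa₃ = 3·5 + 9.5·1 = 24.5.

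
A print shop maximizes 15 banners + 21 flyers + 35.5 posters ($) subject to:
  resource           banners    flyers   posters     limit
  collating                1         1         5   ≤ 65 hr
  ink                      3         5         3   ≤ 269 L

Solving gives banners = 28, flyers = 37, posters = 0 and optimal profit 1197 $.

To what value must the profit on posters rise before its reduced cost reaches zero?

39

At the optimum: collating uses 65 of 65 (binding); ink uses 269 of 269 (binding).
From A_Bᵀ y = c: 1·y_collating + 3·y_ink = 15; 1·y_collating + 5·y_ink = 21.
→ y_collating = 6 and y_ink = 3.
posters enters the basis when its profit ≥ yᵀa₃ = 6·5 + 3·3 = 39.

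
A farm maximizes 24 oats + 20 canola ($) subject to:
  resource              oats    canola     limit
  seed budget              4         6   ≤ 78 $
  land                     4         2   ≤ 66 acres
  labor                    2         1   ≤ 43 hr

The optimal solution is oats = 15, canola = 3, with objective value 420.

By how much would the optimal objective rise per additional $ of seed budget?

At the optimum: seed budget uses 78 of 78 (binding); land uses 66 of 66 (binding); labor uses 33 of 43 (slack = 10).
By complementary slackness, y = 0 for the non-binding constraint.
Dual feasibility on the basic columns requires 4·y_seed budget + 4·y_land = 24, 6·y_seed budget + 2·y_land = 20.
This yields shadow prices y_seed budget = 2, y_land = 4.
Shadow price of seed budget = 2.

2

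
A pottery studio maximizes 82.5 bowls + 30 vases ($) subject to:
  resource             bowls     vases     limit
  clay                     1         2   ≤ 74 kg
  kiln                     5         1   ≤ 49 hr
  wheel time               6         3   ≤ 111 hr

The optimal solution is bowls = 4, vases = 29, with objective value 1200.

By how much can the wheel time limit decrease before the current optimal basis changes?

Binding constraints: kiln, wheel time. The basis is B = [[5,1],[6,3]] with det 9.
Per unit decrease in wheel time, x* moves by d = (0.1111, -0.5556).
The basis stays optimal until vases reaches 0; allowable decrease = 52.2 hr.

52.2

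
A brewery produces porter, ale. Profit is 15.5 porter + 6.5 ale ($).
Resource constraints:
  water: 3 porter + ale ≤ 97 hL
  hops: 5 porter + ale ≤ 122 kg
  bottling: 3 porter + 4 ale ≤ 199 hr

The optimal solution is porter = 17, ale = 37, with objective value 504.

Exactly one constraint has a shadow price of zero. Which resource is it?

water: 88/97 (slack 9)
hops: 122/122 (binding)
bottling: 199/199 (binding)
By complementary slackness, a constraint with positive slack has shadow price 0 → water.

water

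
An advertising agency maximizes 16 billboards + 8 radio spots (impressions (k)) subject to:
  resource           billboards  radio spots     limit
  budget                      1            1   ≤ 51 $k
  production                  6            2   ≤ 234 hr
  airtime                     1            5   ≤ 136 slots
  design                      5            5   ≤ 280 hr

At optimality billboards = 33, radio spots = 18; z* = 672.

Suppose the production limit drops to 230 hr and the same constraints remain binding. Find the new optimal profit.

Check each constraint at x*: budget 51/51 (tight); production 234/234 (tight); airtime 123/136 (slack 13); design 255/280 (slack 25).
Since airtime, design are not tight, their duals are 0.
The binding rows give the dual system: 1·y_budget + 6·y_production = 16 and 1·y_budget + 2·y_production = 8.
This yields shadow prices y_budget = 4, y_production = 2.
Δz = y_production·Δb = 2 × (-4) = -8, so new z* = 672 − 8 = 664.

664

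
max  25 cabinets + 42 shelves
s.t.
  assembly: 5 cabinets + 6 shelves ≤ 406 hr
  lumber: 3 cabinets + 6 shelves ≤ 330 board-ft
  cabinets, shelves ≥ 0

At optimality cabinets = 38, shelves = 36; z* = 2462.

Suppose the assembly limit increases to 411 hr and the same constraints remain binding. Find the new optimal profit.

2472

At the optimum: assembly uses 406 of 406 (binding); lumber uses 330 of 330 (binding).
Dual feasibility on the basic columns requires 5·y_assembly + 3·y_lumber = 25, 6·y_assembly + 6·y_lumber = 42.
Solving: y_assembly = 2, y_lumber = 5.
Δz = y_assembly·Δb = 2 × (5) = 10, so new z* = 2462 + 10 = 2472.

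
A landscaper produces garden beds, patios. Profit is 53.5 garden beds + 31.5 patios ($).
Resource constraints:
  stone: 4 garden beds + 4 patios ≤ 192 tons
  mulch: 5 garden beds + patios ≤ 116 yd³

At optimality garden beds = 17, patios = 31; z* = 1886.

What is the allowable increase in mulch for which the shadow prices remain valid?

124

Binding constraints: stone, mulch. The basis is B = [[4,4],[5,1]] with det -16.
Per unit increase in mulch, x* moves by d = (0.25, -0.25).
The basis stays optimal until patios reaches 0; allowable increase = 124 yd³.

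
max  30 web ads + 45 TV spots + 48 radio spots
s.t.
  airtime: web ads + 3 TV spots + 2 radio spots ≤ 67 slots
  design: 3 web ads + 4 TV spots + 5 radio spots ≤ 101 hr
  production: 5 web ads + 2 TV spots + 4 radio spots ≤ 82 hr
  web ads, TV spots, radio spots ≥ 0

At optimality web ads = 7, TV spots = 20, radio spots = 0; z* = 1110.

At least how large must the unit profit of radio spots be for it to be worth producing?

Binding: airtime and design. Non-binding: production (7 unused).
By complementary slackness, y = 0 for the non-binding constraint.
From A_Bᵀ y = c: 1·y_airtime + 3·y_design = 30; 3·y_airtime + 4·y_design = 45.
This yields shadow prices y_airtime = 3, y_design = 9.
radio spots enters the basis when its profit ≥ yᵀa₃ = 3·2 + 9·5 = 51.

51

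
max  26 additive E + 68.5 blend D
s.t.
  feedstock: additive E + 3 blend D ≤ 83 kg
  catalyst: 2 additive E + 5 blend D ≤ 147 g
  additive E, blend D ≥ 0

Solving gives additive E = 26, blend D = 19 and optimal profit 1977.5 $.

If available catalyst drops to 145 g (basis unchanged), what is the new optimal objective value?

1958.5

Check each constraint at x*: feedstock 83/83 (tight); catalyst 147/147 (tight).
Dual feasibility on the basic columns requires 1·y_feedstock + 2·y_catalyst = 26, 3·y_feedstock + 5·y_catalyst = 68.5.
Solving: y_feedstock = 7, y_catalyst = 9.5.
Δz = y_catalyst·Δb = 9.5 × (-2) = -19, so new z* = 1977.5 − 19 = 1958.5.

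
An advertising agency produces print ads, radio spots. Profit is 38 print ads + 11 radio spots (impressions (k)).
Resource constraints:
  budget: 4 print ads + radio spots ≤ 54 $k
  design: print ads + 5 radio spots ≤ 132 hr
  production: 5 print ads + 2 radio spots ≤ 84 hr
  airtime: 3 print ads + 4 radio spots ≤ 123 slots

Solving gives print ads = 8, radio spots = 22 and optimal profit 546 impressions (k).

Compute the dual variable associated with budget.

7

Binding: budget and production. Non-binding: design (14 unused), airtime (11 unused).
Since design, airtime are not tight, their duals are 0.
From A_Bᵀ y = c: 4·y_budget + 5·y_production = 38; 1·y_budget + 2·y_production = 11.
Solving: y_budget = 7, y_production = 2.
Shadow price of budget = 7.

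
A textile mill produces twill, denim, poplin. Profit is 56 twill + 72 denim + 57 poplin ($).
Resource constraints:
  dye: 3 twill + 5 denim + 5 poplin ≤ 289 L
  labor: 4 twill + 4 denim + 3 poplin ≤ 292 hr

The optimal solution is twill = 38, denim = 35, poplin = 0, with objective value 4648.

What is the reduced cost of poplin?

-7

At the optimum: dye uses 289 of 289 (binding); labor uses 292 of 292 (binding).
From A_Bᵀ y = c: 3·y_dye + 4·y_labor = 56; 5·y_dye + 4·y_labor = 72.
→ y_dye = 8 and y_labor = 8.
Reduced cost of poplin: c₃ − yᵀa₃ = 57 − (8·5 + 8·3) = 57 − 64 = -7.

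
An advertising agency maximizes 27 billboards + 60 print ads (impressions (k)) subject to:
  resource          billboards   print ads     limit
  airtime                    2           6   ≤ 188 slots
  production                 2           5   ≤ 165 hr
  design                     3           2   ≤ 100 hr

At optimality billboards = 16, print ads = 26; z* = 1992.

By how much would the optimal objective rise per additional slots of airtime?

Check each constraint at x*: airtime 188/188 (tight); production 162/165 (slack 3); design 100/100 (tight).
Slack constraints have shadow price 0 (complementary slackness).
From A_Bᵀ y = c: 2·y_airtime + 3·y_design = 27; 6·y_airtime + 2·y_design = 60.
This yields shadow prices y_airtime = 9, y_design = 3.
Shadow price of airtime = 9.

9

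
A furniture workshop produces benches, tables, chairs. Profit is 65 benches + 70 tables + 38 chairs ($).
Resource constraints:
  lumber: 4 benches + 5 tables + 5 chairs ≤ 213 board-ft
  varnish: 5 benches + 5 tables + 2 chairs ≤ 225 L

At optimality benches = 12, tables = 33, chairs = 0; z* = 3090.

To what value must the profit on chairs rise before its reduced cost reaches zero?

Both lumber and varnish are binding at x*.
The binding rows give the dual system: 4·y_lumber + 5·y_varnish = 65 and 5·y_lumber + 5·y_varnish = 70.
Solving: y_lumber = 5, y_varnish = 9.
chairs enters the basis when its profit ≥ yᵀa₃ = 5·5 + 9·2 = 43.

43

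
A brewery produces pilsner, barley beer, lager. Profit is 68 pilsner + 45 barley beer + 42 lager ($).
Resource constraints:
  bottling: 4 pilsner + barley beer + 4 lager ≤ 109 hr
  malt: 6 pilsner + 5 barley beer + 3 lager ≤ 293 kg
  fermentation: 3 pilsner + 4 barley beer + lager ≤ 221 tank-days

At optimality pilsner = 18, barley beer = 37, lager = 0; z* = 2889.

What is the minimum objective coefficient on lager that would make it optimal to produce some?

44

Binding: bottling and malt. Non-binding: fermentation (19 unused).
Since fermentation is not tight, its dual is 0.
The binding rows give the dual system: 4·y_bottling + 6·y_malt = 68 and 1·y_bottling + 5·y_malt = 45.
Solving: y_bottling = 5, y_malt = 8.
lager enters the basis when its profit ≥ yᵀa₃ = 5·4 + 8·3 = 44.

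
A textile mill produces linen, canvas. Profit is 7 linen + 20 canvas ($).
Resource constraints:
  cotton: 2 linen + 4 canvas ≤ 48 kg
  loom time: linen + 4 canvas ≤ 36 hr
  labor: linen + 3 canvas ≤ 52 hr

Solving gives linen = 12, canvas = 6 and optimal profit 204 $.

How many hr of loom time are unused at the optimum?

loom time used = 1·12 + 4·6 = 36; slack = 36 − 36 = 0.

0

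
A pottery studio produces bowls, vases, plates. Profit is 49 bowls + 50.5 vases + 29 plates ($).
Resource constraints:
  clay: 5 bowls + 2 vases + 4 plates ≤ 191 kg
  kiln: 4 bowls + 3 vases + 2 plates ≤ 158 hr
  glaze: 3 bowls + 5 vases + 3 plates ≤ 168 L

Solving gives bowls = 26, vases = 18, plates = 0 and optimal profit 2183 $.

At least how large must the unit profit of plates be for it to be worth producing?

At the optimum: clay uses 166 of 191 (slack = 25); kiln uses 158 of 158 (binding); glaze uses 168 of 168 (binding).
By complementary slackness, y = 0 for the non-binding constraint.
The binding rows give the dual system: 4·y_kiln + 3·y_glaze = 49 and 3·y_kiln + 5·y_glaze = 50.5.
This yields shadow prices y_kiln = 8.5, y_glaze = 5.
plates enters the basis when its profit ≥ yᵀa₃ = 8.5·2 + 5·3 = 32.

32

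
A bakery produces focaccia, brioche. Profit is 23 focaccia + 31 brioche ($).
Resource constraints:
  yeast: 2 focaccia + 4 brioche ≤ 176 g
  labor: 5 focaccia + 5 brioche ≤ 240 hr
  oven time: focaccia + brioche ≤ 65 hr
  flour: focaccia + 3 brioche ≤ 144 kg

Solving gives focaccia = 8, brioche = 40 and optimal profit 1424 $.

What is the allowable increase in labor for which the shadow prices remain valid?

85

Binding constraints: yeast, labor. The basis is B = [[2,4],[5,5]] with det -10.
Per unit increase in labor, x* moves by d = (0.4, -0.2).
The basis stays optimal until oven time becomes binding; allowable increase = 85 hr.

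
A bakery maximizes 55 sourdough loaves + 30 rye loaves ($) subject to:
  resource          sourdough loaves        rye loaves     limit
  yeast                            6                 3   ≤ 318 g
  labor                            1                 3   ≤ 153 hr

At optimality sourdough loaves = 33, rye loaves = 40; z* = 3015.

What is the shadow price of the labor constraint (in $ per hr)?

At the optimum: yeast uses 318 of 318 (binding); labor uses 153 of 153 (binding).
From A_Bᵀ y = c: 6·y_yeast + 1·y_labor = 55; 3·y_yeast + 3·y_labor = 30.
Solving: y_yeast = 9, y_labor = 1.
Shadow price of labor = 1.

1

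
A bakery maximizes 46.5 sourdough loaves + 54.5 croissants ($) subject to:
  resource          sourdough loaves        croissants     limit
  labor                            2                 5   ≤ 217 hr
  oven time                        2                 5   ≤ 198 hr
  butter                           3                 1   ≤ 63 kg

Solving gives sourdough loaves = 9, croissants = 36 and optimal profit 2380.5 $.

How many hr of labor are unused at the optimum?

labor used = 2·9 + 5·36 = 198; slack = 217 − 198 = 19.

19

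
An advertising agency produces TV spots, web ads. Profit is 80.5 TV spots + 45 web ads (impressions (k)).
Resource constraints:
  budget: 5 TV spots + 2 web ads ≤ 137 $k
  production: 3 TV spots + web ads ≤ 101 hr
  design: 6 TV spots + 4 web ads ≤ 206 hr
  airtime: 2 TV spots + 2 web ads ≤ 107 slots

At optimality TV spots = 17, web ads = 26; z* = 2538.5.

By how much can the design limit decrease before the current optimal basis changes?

41.6

Binding constraints: budget, design. The basis is B = [[5,2],[6,4]] with det 8.
Per unit decrease in design, x* moves by d = (0.25, -0.625).
The basis stays optimal until web ads reaches 0; allowable decrease = 41.6 hr.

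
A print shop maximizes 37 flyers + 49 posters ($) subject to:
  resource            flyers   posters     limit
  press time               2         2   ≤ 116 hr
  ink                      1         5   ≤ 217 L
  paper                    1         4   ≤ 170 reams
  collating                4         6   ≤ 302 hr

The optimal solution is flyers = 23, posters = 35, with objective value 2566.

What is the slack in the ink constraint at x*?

19

ink used = 1·23 + 5·35 = 198; slack = 217 − 198 = 19.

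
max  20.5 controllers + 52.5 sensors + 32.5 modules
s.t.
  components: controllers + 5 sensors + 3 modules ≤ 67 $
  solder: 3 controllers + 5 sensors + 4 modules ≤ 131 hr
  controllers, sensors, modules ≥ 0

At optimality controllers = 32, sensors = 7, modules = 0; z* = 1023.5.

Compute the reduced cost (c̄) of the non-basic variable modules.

Both components and solder are binding at x*.
From A_Bᵀ y = c: 1·y_components + 3·y_solder = 20.5; 5·y_components + 5·y_solder = 52.5.
This yields shadow prices y_components = 5.5, y_solder = 5.
Reduced cost of modules: c₃ − yᵀa₃ = 32.5 − (5.5·3 + 5·4) = 32.5 − 36.5 = -4.

-4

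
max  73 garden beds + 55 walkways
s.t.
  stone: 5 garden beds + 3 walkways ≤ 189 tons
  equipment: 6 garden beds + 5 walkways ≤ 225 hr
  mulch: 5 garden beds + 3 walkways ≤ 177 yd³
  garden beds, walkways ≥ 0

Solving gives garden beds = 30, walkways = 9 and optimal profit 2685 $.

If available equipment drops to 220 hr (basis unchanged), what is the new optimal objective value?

2645

Check each constraint at x*: stone 177/189 (slack 12); equipment 225/225 (tight); mulch 177/177 (tight).
By complementary slackness, y = 0 for the non-binding constraint.
Dual feasibility on the basic columns requires 6·y_equipment + 5·y_mulch = 73, 5·y_equipment + 3·y_mulch = 55.
Solving: y_equipment = 8, y_mulch = 5.
Δz = y_equipment·Δb = 8 × (-5) = -40, so new z* = 2685 − 40 = 2645.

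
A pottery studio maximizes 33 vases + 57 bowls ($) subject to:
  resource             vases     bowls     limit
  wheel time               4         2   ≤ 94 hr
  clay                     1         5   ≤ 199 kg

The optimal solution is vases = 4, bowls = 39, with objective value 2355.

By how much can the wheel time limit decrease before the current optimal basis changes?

14.4

Binding constraints: wheel time, clay. The basis is B = [[4,2],[1,5]] with det 18.
Per unit decrease in wheel time, x* moves by d = (-0.2778, 0.0556).
The basis stays optimal until vases reaches 0; allowable decrease = 14.4 hr.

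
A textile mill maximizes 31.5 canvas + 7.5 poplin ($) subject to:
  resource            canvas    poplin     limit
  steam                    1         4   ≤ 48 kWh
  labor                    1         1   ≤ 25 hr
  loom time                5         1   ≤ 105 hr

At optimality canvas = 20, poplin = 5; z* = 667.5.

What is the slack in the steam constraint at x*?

8

steam used = 1·20 + 4·5 = 40; slack = 48 − 40 = 8.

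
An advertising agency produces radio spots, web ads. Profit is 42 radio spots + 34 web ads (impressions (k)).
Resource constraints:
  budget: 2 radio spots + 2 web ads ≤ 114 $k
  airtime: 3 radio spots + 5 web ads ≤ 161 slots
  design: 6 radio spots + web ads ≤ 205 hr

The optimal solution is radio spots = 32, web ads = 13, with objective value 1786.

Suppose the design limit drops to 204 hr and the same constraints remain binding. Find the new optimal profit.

At the optimum: budget uses 90 of 114 (slack = 24); airtime uses 161 of 161 (binding); design uses 205 of 205 (binding).
By complementary slackness, y = 0 for the non-binding constraint.
Dual feasibility on the basic columns requires 3·y_airtime + 6·y_design = 42, 5·y_airtime + 1·y_design = 34.
Solving: y_airtime = 6, y_design = 4.
Δz = y_design·Δb = 4 × (-1) = -4, so new z* = 1786 − 4 = 1782.

1782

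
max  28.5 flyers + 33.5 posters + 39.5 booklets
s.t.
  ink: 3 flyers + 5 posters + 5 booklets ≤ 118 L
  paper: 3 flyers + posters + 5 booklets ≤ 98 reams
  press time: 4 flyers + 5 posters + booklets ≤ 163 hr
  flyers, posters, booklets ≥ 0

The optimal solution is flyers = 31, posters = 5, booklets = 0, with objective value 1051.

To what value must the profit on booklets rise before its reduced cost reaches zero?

Check each constraint at x*: ink 118/118 (tight); paper 98/98 (tight); press time 149/163 (slack 14).
Since press time is not tight, its dual is 0.
From A_Bᵀ y = c: 3·y_ink + 3·y_paper = 28.5; 5·y_ink + 1·y_paper = 33.5.
Solving: y_ink = 6, y_paper = 3.5.
booklets enters the basis when its profit ≥ yᵀa₃ = 6·5 + 3.5·5 = 47.5.

47.5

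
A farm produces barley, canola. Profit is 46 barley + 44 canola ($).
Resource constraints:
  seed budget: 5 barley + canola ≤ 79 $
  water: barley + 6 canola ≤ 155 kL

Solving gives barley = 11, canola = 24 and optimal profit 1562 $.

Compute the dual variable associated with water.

Both seed budget and water are binding at x*.
The binding rows give the dual system: 5·y_seed budget + 1·y_water = 46 and 1·y_seed budget + 6·y_water = 44.
→ y_seed budget = 8 and y_water = 6.
Shadow price of water = 6.

6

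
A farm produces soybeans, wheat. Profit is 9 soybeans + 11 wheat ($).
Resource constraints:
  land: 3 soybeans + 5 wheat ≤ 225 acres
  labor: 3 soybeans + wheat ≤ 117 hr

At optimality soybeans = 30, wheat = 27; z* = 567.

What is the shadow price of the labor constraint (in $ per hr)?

Check each constraint at x*: land 225/225 (tight); labor 117/117 (tight).
The binding rows give the dual system: 3·y_land + 3·y_labor = 9 and 5·y_land + 1·y_labor = 11.
This yields shadow prices y_land = 2, y_labor = 1.
Shadow price of labor = 1.

1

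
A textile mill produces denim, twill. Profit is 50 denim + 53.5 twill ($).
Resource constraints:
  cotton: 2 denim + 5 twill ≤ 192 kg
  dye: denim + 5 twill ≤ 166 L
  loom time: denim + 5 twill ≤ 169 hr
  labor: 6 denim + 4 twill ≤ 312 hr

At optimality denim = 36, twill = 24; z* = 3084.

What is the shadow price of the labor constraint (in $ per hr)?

At the optimum: cotton uses 192 of 192 (binding); dye uses 156 of 166 (slack = 10); loom time uses 156 of 169 (slack = 13); labor uses 312 of 312 (binding).
Since dye, loom time are not tight, their duals are 0.
From A_Bᵀ y = c: 2·y_cotton + 6·y_labor = 50; 5·y_cotton + 4·y_labor = 53.5.
This yields shadow prices y_cotton = 5.5, y_labor = 6.5.
Shadow price of labor = 6.5.

6.5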